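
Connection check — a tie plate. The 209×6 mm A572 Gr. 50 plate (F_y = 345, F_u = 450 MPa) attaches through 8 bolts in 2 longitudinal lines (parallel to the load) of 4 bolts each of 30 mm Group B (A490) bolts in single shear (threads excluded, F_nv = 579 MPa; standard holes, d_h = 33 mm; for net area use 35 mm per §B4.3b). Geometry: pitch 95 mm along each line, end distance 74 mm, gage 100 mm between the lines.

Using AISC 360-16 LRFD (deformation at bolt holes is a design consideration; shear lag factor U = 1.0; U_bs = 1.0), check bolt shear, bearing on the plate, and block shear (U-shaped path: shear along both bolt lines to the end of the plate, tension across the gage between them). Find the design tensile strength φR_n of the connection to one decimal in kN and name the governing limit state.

706.3 kN (block shear governs)

Bolt shear: A_b = π(30)²/4 = 706.86 mm². φR_n = 0.75 × 579 × 706.86 × 8 × 1 = 2455.6 kN.
Bearing (6 mm plate, F_u = 450 MPa): end bolts L_c = 74 − 33/2 = 57.5, R_n = min(1.2×57.5×6×450, 2.4×30×6×450) = 186.3 kN/bolt; interior L_c = 95 − 33 = 62, R_n = 194.4 kN/bolt. φR_n = 0.75 × (2×186.3 + 6×194.4) = 1154.3 kN.
Block shear: shear path 2×[74+3×95] = 2×359 mm, A_gv = 4308, A_nv = 2×(359 − 3.5×35)×6 = 2838 mm²; tension across gage: (100 − 1×35)×6 = 390 mm². R_n = min(0.6×450×2838, 0.6×345×4308) + 1.0×450×390 = min(766.26, 891.76) + 175.5 = 941.76 kN. φR_n = 0.75 × 941.76 = 706.3 kN.
Governing: min(2455.6, 1154.3, 706.3) = 706.3 kN → block shear.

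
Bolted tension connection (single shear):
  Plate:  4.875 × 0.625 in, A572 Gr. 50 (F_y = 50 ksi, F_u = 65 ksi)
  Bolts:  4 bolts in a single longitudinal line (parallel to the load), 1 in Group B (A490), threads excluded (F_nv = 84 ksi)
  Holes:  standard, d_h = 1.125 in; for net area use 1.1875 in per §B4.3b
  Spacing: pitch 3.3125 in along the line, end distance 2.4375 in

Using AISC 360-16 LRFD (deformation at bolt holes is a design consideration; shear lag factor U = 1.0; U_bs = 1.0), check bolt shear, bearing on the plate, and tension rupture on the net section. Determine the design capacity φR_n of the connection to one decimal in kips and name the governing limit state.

Bolt shear: A_b = π(1)²/4 = 0.7854 in². φR_n = 0.75 × 84 × 0.7854 × 4 × 1 = 197.9 kips.
Bearing (0.625 in plate, F_u = 65 ksi): end bolts L_c = 2.4375 − 1.125/2 = 1.875, R_n = min(1.2×1.875×0.625×65, 2.4×1×0.625×65) = 91.406 kips/bolt; interior L_c = 3.3125 − 1.125 = 2.1875, R_n = 97.5 kips/bolt. φR_n = 0.75 × (1×91.406 + 3×97.5) = 287.9 kips.
Tension rupture (net): A_n = (4.875 − 1×1.1875)×0.625 = 2.3047 in² (U = 1.0, A_e = A_n). φR_n = 0.75 × 65 × 2.3047 = 112.4 kips.
Governing: min(197.9, 287.9, 112.4) = 112.4 kips → net-section rupture.

112.4 kips (net-section rupture governs)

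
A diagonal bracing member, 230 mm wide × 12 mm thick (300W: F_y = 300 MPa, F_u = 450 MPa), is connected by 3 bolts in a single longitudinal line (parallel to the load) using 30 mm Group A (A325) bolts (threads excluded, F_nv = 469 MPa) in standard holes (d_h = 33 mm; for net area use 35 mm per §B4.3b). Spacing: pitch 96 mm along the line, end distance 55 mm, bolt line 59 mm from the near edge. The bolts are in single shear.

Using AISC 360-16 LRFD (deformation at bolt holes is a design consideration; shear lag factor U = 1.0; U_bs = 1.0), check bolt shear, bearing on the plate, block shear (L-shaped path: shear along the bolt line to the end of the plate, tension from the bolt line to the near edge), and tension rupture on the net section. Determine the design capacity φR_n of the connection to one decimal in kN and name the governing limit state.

555.7 kN (block shear governs)

Bolt shear: A_b = π(30)²/4 = 706.86 mm². φR_n = 0.75 × 469 × 706.86 × 3 × 1 = 745.9 kN.
Bearing (12 mm plate, F_u = 450 MPa): end bolts L_c = 55 − 33/2 = 38.5, R_n = min(1.2×38.5×12×450, 2.4×30×12×450) = 249.48 kN/bolt; interior L_c = 96 − 33 = 63, R_n = 388.8 kN/bolt. φR_n = 0.75 × (1×249.48 + 2×388.8) = 770.3 kN.
Block shear: shear path 1×[55+2×96] = 1×247 mm, A_gv = 2964, A_nv = 1×(247 − 2.5×35)×12 = 1914 mm²; tension to near edge: (59 − 0.5×35)×12 = 498 mm². R_n = min(0.6×450×1914, 0.6×300×2964) + 1.0×450×498 = min(516.78, 533.52) + 224.1 = 740.88 kN. φR_n = 0.75 × 740.88 = 555.7 kN.
Tension rupture (net): A_n = (230 − 1×35)×12 = 2340 mm² (U = 1.0, A_e = A_n). φR_n = 0.75 × 450 × 2340 = 789.8 kN.
Governing: min(745.9, 770.3, 555.7, 789.8) = 555.7 kN → block shear.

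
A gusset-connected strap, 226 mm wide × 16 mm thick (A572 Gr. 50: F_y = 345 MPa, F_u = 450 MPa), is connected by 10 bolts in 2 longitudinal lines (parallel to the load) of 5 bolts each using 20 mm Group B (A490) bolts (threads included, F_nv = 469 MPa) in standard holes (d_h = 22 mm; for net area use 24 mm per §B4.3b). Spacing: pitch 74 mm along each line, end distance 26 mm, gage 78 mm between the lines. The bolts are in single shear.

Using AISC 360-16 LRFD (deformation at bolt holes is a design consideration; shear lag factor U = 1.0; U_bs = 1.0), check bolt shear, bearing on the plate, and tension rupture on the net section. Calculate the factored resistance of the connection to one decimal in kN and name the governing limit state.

Bolt shear: A_b = π(20)²/4 = 314.16 mm². φR_n = 0.75 × 469 × 314.16 × 10 × 1 = 1105.1 kN.
Bearing (16 mm plate, F_u = 450 MPa): end bolts L_c = 26 − 22/2 = 15, R_n = min(1.2×15×16×450, 2.4×20×16×450) = 129.6 kN/bolt; interior L_c = 74 − 22 = 52, R_n = 345.6 kN/bolt. φR_n = 0.75 × (2×129.6 + 8×345.6) = 2268.0 kN.
Tension rupture (net): A_n = (226 − 2×24)×16 = 2848 mm² (U = 1.0, A_e = A_n). φR_n = 0.75 × 450 × 2848 = 961.2 kN.
Governing: min(1105.1, 2268.0, 961.2) = 961.2 kN → net-section rupture.

961.2 kN (net-section rupture governs)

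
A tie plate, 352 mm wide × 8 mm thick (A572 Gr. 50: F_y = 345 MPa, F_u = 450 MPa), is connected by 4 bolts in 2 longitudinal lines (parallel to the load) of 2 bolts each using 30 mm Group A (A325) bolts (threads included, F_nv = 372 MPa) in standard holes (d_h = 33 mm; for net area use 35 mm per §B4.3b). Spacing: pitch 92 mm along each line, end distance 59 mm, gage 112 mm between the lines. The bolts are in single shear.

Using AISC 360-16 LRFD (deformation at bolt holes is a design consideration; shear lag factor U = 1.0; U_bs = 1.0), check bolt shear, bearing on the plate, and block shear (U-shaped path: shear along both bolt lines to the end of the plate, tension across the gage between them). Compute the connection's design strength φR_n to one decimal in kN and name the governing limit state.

527.0 kN (block shear governs)

Bolt shear: A_b = π(30)²/4 = 706.86 mm². φR_n = 0.75 × 372 × 706.86 × 4 × 1 = 788.9 kN.
Bearing (8 mm plate, F_u = 450 MPa): end bolts L_c = 59 − 33/2 = 42.5, R_n = min(1.2×42.5×8×450, 2.4×30×8×450) = 183.6 kN/bolt; interior L_c = 92 − 33 = 59, R_n = 254.88 kN/bolt. φR_n = 0.75 × (2×183.6 + 2×254.88) = 657.7 kN.
Block shear: shear path 2×[59+1×92] = 2×151 mm, A_gv = 2416, A_nv = 2×(151 − 1.5×35)×8 = 1576 mm²; tension across gage: (112 − 1×35)×8 = 616 mm². R_n = min(0.6×450×1576, 0.6×345×2416) + 1.0×450×616 = min(425.52, 500.11) + 277.2 = 702.72 kN. φR_n = 0.75 × 702.72 = 527.0 kN.
Governing: min(788.9, 657.7, 527.0) = 527.0 kN → block shear.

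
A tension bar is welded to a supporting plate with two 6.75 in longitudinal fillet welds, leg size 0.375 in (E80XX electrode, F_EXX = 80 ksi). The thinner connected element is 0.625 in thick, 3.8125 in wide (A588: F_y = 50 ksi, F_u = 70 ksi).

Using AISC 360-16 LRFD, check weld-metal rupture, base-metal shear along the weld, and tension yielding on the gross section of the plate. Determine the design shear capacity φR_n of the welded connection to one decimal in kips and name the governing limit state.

107.2 kips (gross-section yield governs)

Weld metal: throat = 0.707×0.375 = 0.26513 in, L = 2×6.75 = 13.5 in. φR_n = 0.75 × 0.6 × 80 × 0.26513 × 13.5 = 128.9 kips.
Base metal shear (0.625 in plate): yield φR_n = 1.0×0.6×50×0.625×13.5 = 253.1 kips; rupture φR_n = 0.75×0.6×70×0.625×13.5 = 265.8 kips; take 253.1 kips (yield).
Tension yield (gross): A_g = 3.8125×0.625 = 2.3828 in². φR_n = 0.90 × 50 × 2.3828 = 107.2 kips.
Governing: min(128.9, 253.1, 107.2) = 107.2 kips → gross-section yield.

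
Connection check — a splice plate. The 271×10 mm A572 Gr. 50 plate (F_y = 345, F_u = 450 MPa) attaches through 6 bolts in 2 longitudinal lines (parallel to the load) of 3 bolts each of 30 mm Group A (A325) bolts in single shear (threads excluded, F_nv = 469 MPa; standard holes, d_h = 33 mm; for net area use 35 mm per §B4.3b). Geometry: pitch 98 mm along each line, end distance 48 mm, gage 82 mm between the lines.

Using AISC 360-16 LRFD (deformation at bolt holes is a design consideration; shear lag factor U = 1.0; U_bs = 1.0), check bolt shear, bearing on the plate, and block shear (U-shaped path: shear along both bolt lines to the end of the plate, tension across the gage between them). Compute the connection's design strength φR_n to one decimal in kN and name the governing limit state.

792.5 kN (block shear governs)

Bolt shear: A_b = π(30)²/4 = 706.86 mm². φR_n = 0.75 × 469 × 706.86 × 6 × 1 = 1491.8 kN.
Bearing (10 mm plate, F_u = 450 MPa): end bolts L_c = 48 − 33/2 = 31.5, R_n = min(1.2×31.5×10×450, 2.4×30×10×450) = 170.1 kN/bolt; interior L_c = 98 − 33 = 65, R_n = 324 kN/bolt. φR_n = 0.75 × (2×170.1 + 4×324) = 1227.2 kN.
Block shear: shear path 2×[48+2×98] = 2×244 mm, A_gv = 4880, A_nv = 2×(244 − 2.5×35)×10 = 3130 mm²; tension across gage: (82 − 1×35)×10 = 470 mm². R_n = min(0.6×450×3130, 0.6×345×4880) + 1.0×450×470 = min(845.1, 1010.2) + 211.5 = 1056.6 kN. φR_n = 0.75 × 1056.6 = 792.5 kN.
Governing: min(1491.8, 1227.2, 792.5) = 792.5 kN → block shear.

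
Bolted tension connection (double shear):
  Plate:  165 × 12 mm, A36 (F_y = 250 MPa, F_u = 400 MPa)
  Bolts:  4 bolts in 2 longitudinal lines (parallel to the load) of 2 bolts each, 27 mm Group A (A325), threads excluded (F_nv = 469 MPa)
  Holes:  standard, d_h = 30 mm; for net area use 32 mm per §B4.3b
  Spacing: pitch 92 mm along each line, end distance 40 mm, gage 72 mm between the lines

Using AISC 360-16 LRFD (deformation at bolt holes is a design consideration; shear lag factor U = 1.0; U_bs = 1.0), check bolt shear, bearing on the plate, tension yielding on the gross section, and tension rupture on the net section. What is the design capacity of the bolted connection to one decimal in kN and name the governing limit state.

363.6 kN (net-section rupture governs)

Bolt shear: A_b = π(27)²/4 = 572.56 mm². φR_n = 0.75 × 469 × 572.56 × 4 × 2 = 1611.2 kN.
Bearing (12 mm plate, F_u = 400 MPa): end bolts L_c = 40 − 30/2 = 25, R_n = min(1.2×25×12×400, 2.4×27×12×400) = 144 kN/bolt; interior L_c = 92 − 30 = 62, R_n = 311.04 kN/bolt. φR_n = 0.75 × (2×144 + 2×311.04) = 682.6 kN.
Tension yield (gross): A_g = 165×12 = 1980 mm². φR_n = 0.90 × 250 × 1980 = 445.5 kN.
Tension rupture (net): A_n = (165 − 2×32)×12 = 1212 mm² (U = 1.0, A_e = A_n). φR_n = 0.75 × 400 × 1212 = 363.6 kN.
Governing: min(1611.2, 682.6, 445.5, 363.6) = 363.6 kN → net-section rupture.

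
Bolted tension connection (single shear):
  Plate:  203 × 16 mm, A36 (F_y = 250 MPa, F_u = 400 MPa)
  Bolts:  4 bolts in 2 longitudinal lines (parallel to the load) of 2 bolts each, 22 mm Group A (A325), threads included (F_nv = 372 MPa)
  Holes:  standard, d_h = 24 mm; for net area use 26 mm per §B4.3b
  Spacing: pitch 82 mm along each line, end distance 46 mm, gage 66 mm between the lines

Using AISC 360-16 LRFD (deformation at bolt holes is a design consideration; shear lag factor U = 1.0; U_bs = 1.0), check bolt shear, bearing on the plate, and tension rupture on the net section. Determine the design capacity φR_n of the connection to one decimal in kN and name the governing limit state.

424.2 kN (bolt shear governs)

Bolt shear: A_b = π(22)²/4 = 380.13 mm². φR_n = 0.75 × 372 × 380.13 × 4 × 1 = 424.2 kN.
Bearing (16 mm plate, F_u = 400 MPa): end bolts L_c = 46 − 24/2 = 34, R_n = min(1.2×34×16×400, 2.4×22×16×400) = 261.12 kN/bolt; interior L_c = 82 − 24 = 58, R_n = 337.92 kN/bolt. φR_n = 0.75 × (2×261.12 + 2×337.92) = 898.6 kN.
Tension rupture (net): A_n = (203 − 2×26)×16 = 2416 mm² (U = 1.0, A_e = A_n). φR_n = 0.75 × 400 × 2416 = 724.8 kN.
Governing: min(424.2, 898.6, 724.8) = 424.2 kN → bolt shear.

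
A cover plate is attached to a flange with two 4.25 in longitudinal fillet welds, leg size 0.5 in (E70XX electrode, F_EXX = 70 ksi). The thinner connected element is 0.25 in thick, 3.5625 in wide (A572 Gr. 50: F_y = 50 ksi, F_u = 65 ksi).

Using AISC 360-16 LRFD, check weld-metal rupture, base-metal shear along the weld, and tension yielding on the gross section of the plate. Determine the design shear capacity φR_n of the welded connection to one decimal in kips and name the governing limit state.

Weld metal: throat = 0.707×0.5 = 0.3535 in, L = 2×4.25 = 8.5 in. φR_n = 0.75 × 0.6 × 70 × 0.3535 × 8.5 = 94.6 kips.
Base metal shear (0.25 in plate): yield φR_n = 1.0×0.6×50×0.25×8.5 = 63.8 kips; rupture φR_n = 0.75×0.6×65×0.25×8.5 = 62.2 kips; take 62.2 kips (rupture).
Tension yield (gross): A_g = 3.5625×0.25 = 0.89063 in². φR_n = 0.90 × 50 × 0.89063 = 40.1 kips.
Governing: min(94.6, 62.2, 40.1) = 40.1 kips → gross-section yield.

40.1 kips (gross-section yield governs)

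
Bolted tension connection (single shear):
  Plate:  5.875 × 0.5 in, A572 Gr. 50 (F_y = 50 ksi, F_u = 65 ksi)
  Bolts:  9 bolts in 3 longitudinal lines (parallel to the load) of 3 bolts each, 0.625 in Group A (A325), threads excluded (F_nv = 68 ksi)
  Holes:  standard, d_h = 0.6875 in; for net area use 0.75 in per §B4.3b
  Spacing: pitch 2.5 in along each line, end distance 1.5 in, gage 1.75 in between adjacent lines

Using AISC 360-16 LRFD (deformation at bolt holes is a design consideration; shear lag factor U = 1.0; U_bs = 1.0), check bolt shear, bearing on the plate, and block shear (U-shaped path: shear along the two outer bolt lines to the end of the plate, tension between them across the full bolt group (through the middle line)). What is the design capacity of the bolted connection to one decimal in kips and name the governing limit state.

140.8 kips (bolt shear governs)

Bolt shear: A_b = π(0.625)²/4 = 0.3068 in². φR_n = 0.75 × 68 × 0.3068 × 9 × 1 = 140.8 kips.
Bearing (0.5 in plate, F_u = 65 ksi): end bolts L_c = 1.5 − 0.6875/2 = 1.15625, R_n = min(1.2×1.15625×0.5×65, 2.4×0.625×0.5×65) = 45.094 kips/bolt; interior L_c = 2.5 − 0.6875 = 1.8125, R_n = 48.75 kips/bolt. φR_n = 0.75 × (3×45.094 + 6×48.75) = 320.8 kips.
Block shear: shear path 2×[1.5+2×2.5] = 2×6.5 in, A_gv = 6.5, A_nv = 2×(6.5 − 2.5×0.75)×0.5 = 4.625 in²; tension across gage: (3.5 − 2×0.75)×0.5 = 1 in². R_n = min(0.6×65×4.625, 0.6×50×6.5) + 1.0×65×1 = min(180.38, 195) + 65 = 245.38 kips. φR_n = 0.75 × 245.38 = 184.0 kips.
Governing: min(140.8, 320.8, 184.0) = 140.8 kips → bolt shear.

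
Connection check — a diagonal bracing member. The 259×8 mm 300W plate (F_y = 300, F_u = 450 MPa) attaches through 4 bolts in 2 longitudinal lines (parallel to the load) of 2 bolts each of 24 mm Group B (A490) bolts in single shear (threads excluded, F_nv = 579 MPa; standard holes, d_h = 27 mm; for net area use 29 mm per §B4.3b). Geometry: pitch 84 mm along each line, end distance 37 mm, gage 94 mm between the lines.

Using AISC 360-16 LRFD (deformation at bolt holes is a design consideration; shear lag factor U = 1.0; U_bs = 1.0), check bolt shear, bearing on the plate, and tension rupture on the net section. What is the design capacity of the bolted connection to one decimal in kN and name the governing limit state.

463.3 kN (bearing governs)

Bolt shear: A_b = π(24)²/4 = 452.39 mm². φR_n = 0.75 × 579 × 452.39 × 4 × 1 = 785.8 kN.
Bearing (8 mm plate, F_u = 450 MPa): end bolts L_c = 37 − 27/2 = 23.5, R_n = min(1.2×23.5×8×450, 2.4×24×8×450) = 101.52 kN/bolt; interior L_c = 84 − 27 = 57, R_n = 207.36 kN/bolt. φR_n = 0.75 × (2×101.52 + 2×207.36) = 463.3 kN.
Tension rupture (net): A_n = (259 − 2×29)×8 = 1608 mm² (U = 1.0, A_e = A_n). φR_n = 0.75 × 450 × 1608 = 542.7 kN.
Governing: min(785.8, 463.3, 542.7) = 463.3 kN → bearing.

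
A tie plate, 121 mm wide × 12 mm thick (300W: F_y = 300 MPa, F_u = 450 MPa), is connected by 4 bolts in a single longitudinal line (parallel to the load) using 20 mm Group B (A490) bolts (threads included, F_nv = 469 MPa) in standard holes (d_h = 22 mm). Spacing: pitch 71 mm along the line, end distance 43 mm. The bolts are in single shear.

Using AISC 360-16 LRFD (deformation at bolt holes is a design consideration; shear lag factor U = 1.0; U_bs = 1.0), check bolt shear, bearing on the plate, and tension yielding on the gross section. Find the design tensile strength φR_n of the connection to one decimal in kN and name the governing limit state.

Bolt shear: A_b = π(20)²/4 = 314.16 mm². φR_n = 0.75 × 469 × 314.16 × 4 × 1 = 442.0 kN.
Bearing (12 mm plate, F_u = 450 MPa): end bolts L_c = 43 − 22/2 = 32, R_n = min(1.2×32×12×450, 2.4×20×12×450) = 207.36 kN/bolt; interior L_c = 71 − 22 = 49, R_n = 259.2 kN/bolt. φR_n = 0.75 × (1×207.36 + 3×259.2) = 738.7 kN.
Tension yield (gross): A_g = 121×12 = 1452 mm². φR_n = 0.90 × 300 × 1452 = 392.0 kN.
Governing: min(442.0, 738.7, 392.0) = 392.0 kN → gross-section yield.

392.0 kN (gross-section yield governs)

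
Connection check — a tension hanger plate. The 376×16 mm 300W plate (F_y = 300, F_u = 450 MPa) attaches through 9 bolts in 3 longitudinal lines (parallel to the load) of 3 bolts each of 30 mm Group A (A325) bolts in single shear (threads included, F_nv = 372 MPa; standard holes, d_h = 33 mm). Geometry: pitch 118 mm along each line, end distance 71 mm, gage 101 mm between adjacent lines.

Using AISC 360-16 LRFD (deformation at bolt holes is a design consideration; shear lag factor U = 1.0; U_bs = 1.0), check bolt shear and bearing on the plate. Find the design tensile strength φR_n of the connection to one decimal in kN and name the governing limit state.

1774.9 kN (bolt shear governs)

Bolt shear: A_b = π(30)²/4 = 706.86 mm². φR_n = 0.75 × 372 × 706.86 × 9 × 1 = 1774.9 kN.
Bearing (16 mm plate, F_u = 450 MPa): end bolts L_c = 71 − 33/2 = 54.5, R_n = min(1.2×54.5×16×450, 2.4×30×16×450) = 470.88 kN/bolt; interior L_c = 118 − 33 = 85, R_n = 518.4 kN/bolt. φR_n = 0.75 × (3×470.88 + 6×518.4) = 3392.3 kN.
Governing: min(1774.9, 3392.3) = 1774.9 kN → bolt shear.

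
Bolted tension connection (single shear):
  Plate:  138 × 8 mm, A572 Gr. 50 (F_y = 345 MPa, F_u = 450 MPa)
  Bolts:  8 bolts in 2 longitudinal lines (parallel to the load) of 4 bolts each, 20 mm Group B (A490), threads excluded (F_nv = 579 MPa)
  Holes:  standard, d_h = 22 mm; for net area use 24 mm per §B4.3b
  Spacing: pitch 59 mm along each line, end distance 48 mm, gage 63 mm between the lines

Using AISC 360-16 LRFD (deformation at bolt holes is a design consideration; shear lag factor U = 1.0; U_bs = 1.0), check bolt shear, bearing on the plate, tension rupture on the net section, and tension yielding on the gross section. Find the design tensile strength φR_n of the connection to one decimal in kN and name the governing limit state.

Bolt shear: A_b = π(20)²/4 = 314.16 mm². φR_n = 0.75 × 579 × 314.16 × 8 × 1 = 1091.4 kN.
Bearing (8 mm plate, F_u = 450 MPa): end bolts L_c = 48 − 22/2 = 37, R_n = min(1.2×37×8×450, 2.4×20×8×450) = 159.84 kN/bolt; interior L_c = 59 − 22 = 37, R_n = 159.84 kN/bolt. φR_n = 0.75 × (2×159.84 + 6×159.84) = 959.0 kN.
Tension rupture (net): A_n = (138 − 2×24)×8 = 720 mm² (U = 1.0, A_e = A_n). φR_n = 0.75 × 450 × 720 = 243.0 kN.
Tension yield (gross): A_g = 138×8 = 1104 mm². φR_n = 0.90 × 345 × 1104 = 342.8 kN.
Governing: min(1091.4, 959.0, 243.0, 342.8) = 243.0 kN → net-section rupture.

243.0 kN (net-section rupture governs)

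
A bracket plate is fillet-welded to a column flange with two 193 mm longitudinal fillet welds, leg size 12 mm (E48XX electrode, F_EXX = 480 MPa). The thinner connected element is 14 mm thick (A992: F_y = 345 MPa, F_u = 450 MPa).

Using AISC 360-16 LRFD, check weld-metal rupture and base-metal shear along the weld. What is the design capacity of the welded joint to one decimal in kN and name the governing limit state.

Weld metal: throat = 0.707×12 = 8.484 mm, L = 2×193 = 386 mm. φR_n = 0.75 × 0.6 × 480 × 8.484 × 386 = 707.4 kN.
Base metal shear (14 mm plate): yield φR_n = 1.0×0.6×345×14×386 = 1118.6 kN; rupture φR_n = 0.75×0.6×450×14×386 = 1094.3 kN; take 1094.3 kN (rupture).
Governing: min(707.4, 1094.3) = 707.4 kN → weld metal.

707.4 kN (weld metal governs)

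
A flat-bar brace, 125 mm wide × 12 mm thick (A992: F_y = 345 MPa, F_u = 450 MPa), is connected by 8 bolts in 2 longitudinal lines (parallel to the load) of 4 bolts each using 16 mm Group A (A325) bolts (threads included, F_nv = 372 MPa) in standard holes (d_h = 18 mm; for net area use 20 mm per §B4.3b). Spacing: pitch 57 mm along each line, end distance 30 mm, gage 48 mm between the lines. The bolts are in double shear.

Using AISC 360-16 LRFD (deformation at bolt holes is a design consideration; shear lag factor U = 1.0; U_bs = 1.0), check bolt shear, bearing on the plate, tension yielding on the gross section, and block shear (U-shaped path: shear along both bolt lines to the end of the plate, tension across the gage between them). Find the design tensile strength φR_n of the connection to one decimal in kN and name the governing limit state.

465.8 kN (gross-section yield governs)

Bolt shear: A_b = π(16)²/4 = 201.06 mm². φR_n = 0.75 × 372 × 201.06 × 8 × 2 = 897.5 kN.
Bearing (12 mm plate, F_u = 450 MPa): end bolts L_c = 30 − 18/2 = 21, R_n = min(1.2×21×12×450, 2.4×16×12×450) = 136.08 kN/bolt; interior L_c = 57 − 18 = 39, R_n = 207.36 kN/bolt. φR_n = 0.75 × (2×136.08 + 6×207.36) = 1137.2 kN.
Tension yield (gross): A_g = 125×12 = 1500 mm². φR_n = 0.90 × 345 × 1500 = 465.8 kN.
Block shear: shear path 2×[30+3×57] = 2×201 mm, A_gv = 4824, A_nv = 2×(201 − 3.5×20)×12 = 3144 mm²; tension across gage: (48 − 1×20)×12 = 336 mm². R_n = min(0.6×450×3144, 0.6×345×4824) + 1.0×450×336 = min(848.88, 998.57) + 151.2 = 1000.1 kN. φR_n = 0.75 × 1000.1 = 750.1 kN.
Governing: min(897.5, 1137.2, 465.8, 750.1) = 465.8 kN → gross-section yield.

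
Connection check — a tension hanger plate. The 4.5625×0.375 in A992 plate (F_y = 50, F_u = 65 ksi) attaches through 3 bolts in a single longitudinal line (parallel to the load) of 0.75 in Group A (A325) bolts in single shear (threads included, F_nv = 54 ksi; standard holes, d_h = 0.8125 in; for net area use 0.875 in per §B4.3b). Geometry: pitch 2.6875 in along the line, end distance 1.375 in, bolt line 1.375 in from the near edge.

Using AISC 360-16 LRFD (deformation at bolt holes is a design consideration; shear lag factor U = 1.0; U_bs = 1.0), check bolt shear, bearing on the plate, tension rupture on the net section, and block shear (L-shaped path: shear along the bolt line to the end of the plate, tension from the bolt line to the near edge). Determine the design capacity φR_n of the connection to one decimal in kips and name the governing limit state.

Bolt shear: A_b = π(0.75)²/4 = 0.44179 in². φR_n = 0.75 × 54 × 0.44179 × 3 × 1 = 53.7 kips.
Bearing (0.375 in plate, F_u = 65 ksi): end bolts L_c = 1.375 − 0.8125/2 = 0.96875, R_n = min(1.2×0.96875×0.375×65, 2.4×0.75×0.375×65) = 28.336 kips/bolt; interior L_c = 2.6875 − 0.8125 = 1.875, R_n = 43.875 kips/bolt. φR_n = 0.75 × (1×28.336 + 2×43.875) = 87.1 kips.
Tension rupture (net): A_n = (4.5625 − 1×0.875)×0.375 = 1.3828 in² (U = 1.0, A_e = A_n). φR_n = 0.75 × 65 × 1.3828 = 67.4 kips.
Block shear: shear path 1×[1.375+2×2.6875] = 1×6.75 in, A_gv = 2.5313, A_nv = 1×(6.75 − 2.5×0.875)×0.375 = 1.7109 in²; tension to near edge: (1.375 − 0.5×0.875)×0.375 = 0.35156 in². R_n = min(0.6×65×1.7109, 0.6×50×2.5313) + 1.0×65×0.35156 = min(66.725, 75.939) + 22.851 = 89.576 kips. φR_n = 0.75 × 89.576 = 67.2 kips.
Governing: min(53.7, 87.1, 67.4, 67.2) = 53.7 kips → bolt shear.

53.7 kips (bolt shear governs)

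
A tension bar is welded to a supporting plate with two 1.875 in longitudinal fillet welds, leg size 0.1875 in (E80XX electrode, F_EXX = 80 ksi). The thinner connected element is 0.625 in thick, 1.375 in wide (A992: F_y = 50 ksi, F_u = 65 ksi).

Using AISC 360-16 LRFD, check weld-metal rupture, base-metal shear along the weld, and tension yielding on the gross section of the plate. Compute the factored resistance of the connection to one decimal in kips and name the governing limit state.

17.9 kips (weld metal governs)

Weld metal: throat = 0.707×0.1875 = 0.13256 in, L = 2×1.875 = 3.75 in. φR_n = 0.75 × 0.6 × 80 × 0.13256 × 3.75 = 17.9 kips.
Base metal shear (0.625 in plate): yield φR_n = 1.0×0.6×50×0.625×3.75 = 70.3 kips; rupture φR_n = 0.75×0.6×65×0.625×3.75 = 68.6 kips; take 68.6 kips (rupture).
Tension yield (gross): A_g = 1.375×0.625 = 0.85938 in². φR_n = 0.90 × 50 × 0.85938 = 38.7 kips.
Governing: min(17.9, 68.6, 38.7) = 17.9 kips → weld metal.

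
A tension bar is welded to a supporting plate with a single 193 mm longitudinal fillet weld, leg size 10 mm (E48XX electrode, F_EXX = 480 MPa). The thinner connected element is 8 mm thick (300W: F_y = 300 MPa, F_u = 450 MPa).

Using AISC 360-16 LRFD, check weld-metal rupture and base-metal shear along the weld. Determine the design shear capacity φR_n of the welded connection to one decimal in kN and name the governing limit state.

277.9 kN (base-metal shear governs)

Weld metal: throat = 0.707×10 = 7.07 mm, L = 193 mm. φR_n = 0.75 × 0.6 × 480 × 7.07 × 193 = 294.7 kN.
Base metal shear (8 mm plate): yield φR_n = 1.0×0.6×300×8×193 = 277.9 kN; rupture φR_n = 0.75×0.6×450×8×193 = 312.7 kN; take 277.9 kN (yield).
Governing: min(294.7, 277.9) = 277.9 kN → base-metal shear.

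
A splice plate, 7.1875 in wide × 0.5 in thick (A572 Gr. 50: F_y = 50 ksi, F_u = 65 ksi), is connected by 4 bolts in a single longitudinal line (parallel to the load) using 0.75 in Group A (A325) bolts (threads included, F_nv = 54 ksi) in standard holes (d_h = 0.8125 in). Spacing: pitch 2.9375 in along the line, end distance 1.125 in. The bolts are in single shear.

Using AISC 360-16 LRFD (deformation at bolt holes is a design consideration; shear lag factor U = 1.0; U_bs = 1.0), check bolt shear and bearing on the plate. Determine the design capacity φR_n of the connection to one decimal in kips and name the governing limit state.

Bolt shear: A_b = π(0.75)²/4 = 0.44179 in². φR_n = 0.75 × 54 × 0.44179 × 4 × 1 = 71.6 kips.
Bearing (0.5 in plate, F_u = 65 ksi): end bolts L_c = 1.125 − 0.8125/2 = 0.71875, R_n = min(1.2×0.71875×0.5×65, 2.4×0.75×0.5×65) = 28.031 kips/bolt; interior L_c = 2.9375 − 0.8125 = 2.125, R_n = 58.5 kips/bolt. φR_n = 0.75 × (1×28.031 + 3×58.5) = 152.6 kips.
Governing: min(71.6, 152.6) = 71.6 kips → bolt shear.

71.6 kips (bolt shear governs)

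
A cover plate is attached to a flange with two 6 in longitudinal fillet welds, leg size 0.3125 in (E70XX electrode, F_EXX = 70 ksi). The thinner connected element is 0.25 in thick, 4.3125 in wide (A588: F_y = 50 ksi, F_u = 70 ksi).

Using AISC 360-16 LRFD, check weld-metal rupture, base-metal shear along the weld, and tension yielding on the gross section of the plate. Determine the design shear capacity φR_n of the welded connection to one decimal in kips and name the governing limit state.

Weld metal: throat = 0.707×0.3125 = 0.22094 in, L = 2×6 = 12 in. φR_n = 0.75 × 0.6 × 70 × 0.22094 × 12 = 83.5 kips.
Base metal shear (0.25 in plate): yield φR_n = 1.0×0.6×50×0.25×12 = 90.0 kips; rupture φR_n = 0.75×0.6×70×0.25×12 = 94.5 kips; take 90.0 kips (yield).
Tension yield (gross): A_g = 4.3125×0.25 = 1.0781 in². φR_n = 0.90 × 50 × 1.0781 = 48.5 kips.
Governing: min(83.5, 90.0, 48.5) = 48.5 kips → gross-section yield.

48.5 kips (gross-section yield governs)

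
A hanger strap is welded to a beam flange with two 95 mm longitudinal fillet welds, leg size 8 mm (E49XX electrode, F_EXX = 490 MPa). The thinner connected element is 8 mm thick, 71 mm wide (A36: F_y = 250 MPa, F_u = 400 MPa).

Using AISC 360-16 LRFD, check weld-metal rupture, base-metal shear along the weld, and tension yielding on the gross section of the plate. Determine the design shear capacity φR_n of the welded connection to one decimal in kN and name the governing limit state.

127.8 kN (gross-section yield governs)

Weld metal: throat = 0.707×8 = 5.656 mm, L = 2×95 = 190 mm. φR_n = 0.75 × 0.6 × 490 × 5.656 × 190 = 237.0 kN.
Base metal shear (8 mm plate): yield φR_n = 1.0×0.6×250×8×190 = 228.0 kN; rupture φR_n = 0.75×0.6×400×8×190 = 273.6 kN; take 228.0 kN (yield).
Tension yield (gross): A_g = 71×8 = 568 mm². φR_n = 0.90 × 250 × 568 = 127.8 kN.
Governing: min(237.0, 228.0, 127.8) = 127.8 kN → gross-section yield.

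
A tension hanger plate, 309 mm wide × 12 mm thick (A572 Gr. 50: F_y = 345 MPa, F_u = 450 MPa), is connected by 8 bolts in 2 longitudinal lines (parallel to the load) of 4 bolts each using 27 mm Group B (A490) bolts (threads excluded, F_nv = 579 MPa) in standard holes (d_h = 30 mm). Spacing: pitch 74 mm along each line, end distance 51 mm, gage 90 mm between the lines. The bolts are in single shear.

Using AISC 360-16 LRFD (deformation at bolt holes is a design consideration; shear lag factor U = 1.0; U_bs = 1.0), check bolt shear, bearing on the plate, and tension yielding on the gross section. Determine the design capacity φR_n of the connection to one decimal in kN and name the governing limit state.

Bolt shear: A_b = π(27)²/4 = 572.56 mm². φR_n = 0.75 × 579 × 572.56 × 8 × 1 = 1989.1 kN.
Bearing (12 mm plate, F_u = 450 MPa): end bolts L_c = 51 − 30/2 = 36, R_n = min(1.2×36×12×450, 2.4×27×12×450) = 233.28 kN/bolt; interior L_c = 74 − 30 = 44, R_n = 285.12 kN/bolt. φR_n = 0.75 × (2×233.28 + 6×285.12) = 1633.0 kN.
Tension yield (gross): A_g = 309×12 = 3708 mm². φR_n = 0.90 × 345 × 3708 = 1151.3 kN.
Governing: min(1989.1, 1633.0, 1151.3) = 1151.3 kN → gross-section yield.

1151.3 kN (gross-section yield governs)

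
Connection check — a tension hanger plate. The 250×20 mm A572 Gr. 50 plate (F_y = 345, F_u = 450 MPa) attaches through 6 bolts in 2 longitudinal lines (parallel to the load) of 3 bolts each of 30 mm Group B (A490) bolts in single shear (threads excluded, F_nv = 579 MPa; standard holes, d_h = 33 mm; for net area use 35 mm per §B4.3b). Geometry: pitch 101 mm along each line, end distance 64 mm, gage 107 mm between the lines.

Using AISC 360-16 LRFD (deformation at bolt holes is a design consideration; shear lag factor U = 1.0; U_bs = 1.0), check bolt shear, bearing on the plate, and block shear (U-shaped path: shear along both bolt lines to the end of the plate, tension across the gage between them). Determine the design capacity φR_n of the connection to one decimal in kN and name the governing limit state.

1841.7 kN (bolt shear governs)

Bolt shear: A_b = π(30)²/4 = 706.86 mm². φR_n = 0.75 × 579 × 706.86 × 6 × 1 = 1841.7 kN.
Bearing (20 mm plate, F_u = 450 MPa): end bolts L_c = 64 − 33/2 = 47.5, R_n = min(1.2×47.5×20×450, 2.4×30×20×450) = 513 kN/bolt; interior L_c = 101 − 33 = 68, R_n = 648 kN/bolt. φR_n = 0.75 × (2×513 + 4×648) = 2713.5 kN.
Block shear: shear path 2×[64+2×101] = 2×266 mm, A_gv = 10640, A_nv = 2×(266 − 2.5×35)×20 = 7140 mm²; tension across gage: (107 − 1×35)×20 = 1440 mm². R_n = min(0.6×450×7140, 0.6×345×10640) + 1.0×450×1440 = min(1927.8, 2202.5) + 648 = 2575.8 kN. φR_n = 0.75 × 2575.8 = 1931.9 kN.
Governing: min(1841.7, 2713.5, 1931.9) = 1841.7 kN → bolt shear.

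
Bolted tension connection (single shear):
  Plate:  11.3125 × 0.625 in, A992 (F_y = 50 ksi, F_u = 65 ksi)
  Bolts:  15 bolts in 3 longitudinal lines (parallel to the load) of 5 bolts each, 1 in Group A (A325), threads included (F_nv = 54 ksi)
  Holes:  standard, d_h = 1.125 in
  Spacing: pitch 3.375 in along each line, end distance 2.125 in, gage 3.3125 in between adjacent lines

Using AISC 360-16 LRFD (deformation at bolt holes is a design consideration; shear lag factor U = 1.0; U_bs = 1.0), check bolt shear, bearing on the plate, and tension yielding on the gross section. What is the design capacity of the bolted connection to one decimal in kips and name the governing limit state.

318.2 kips (gross-section yield governs)

Bolt shear: A_b = π(1)²/4 = 0.7854 in². φR_n = 0.75 × 54 × 0.7854 × 15 × 1 = 477.1 kips.
Bearing (0.625 in plate, F_u = 65 ksi): end bolts L_c = 2.125 − 1.125/2 = 1.5625, R_n = min(1.2×1.5625×0.625×65, 2.4×1×0.625×65) = 76.172 kips/bolt; interior L_c = 3.375 − 1.125 = 2.25, R_n = 97.5 kips/bolt. φR_n = 0.75 × (3×76.172 + 12×97.5) = 1048.9 kips.
Tension yield (gross): A_g = 11.3125×0.625 = 7.0703 in². φR_n = 0.90 × 50 × 7.0703 = 318.2 kips.
Governing: min(477.1, 1048.9, 318.2) = 318.2 kips → gross-section yield.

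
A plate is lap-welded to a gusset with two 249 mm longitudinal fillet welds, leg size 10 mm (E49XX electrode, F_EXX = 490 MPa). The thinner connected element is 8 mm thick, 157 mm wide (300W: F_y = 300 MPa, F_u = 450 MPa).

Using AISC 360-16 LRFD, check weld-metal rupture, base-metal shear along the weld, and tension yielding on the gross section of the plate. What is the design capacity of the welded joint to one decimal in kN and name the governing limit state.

339.1 kN (gross-section yield governs)

Weld metal: throat = 0.707×10 = 7.07 mm, L = 2×249 = 498 mm. φR_n = 0.75 × 0.6 × 490 × 7.07 × 498 = 776.3 kN.
Base metal shear (8 mm plate): yield φR_n = 1.0×0.6×300×8×498 = 717.1 kN; rupture φR_n = 0.75×0.6×450×8×498 = 806.8 kN; take 717.1 kN (yield).
Tension yield (gross): A_g = 157×8 = 1256 mm². φR_n = 0.90 × 300 × 1256 = 339.1 kN.
Governing: min(776.3, 717.1, 339.1) = 339.1 kN → gross-section yield.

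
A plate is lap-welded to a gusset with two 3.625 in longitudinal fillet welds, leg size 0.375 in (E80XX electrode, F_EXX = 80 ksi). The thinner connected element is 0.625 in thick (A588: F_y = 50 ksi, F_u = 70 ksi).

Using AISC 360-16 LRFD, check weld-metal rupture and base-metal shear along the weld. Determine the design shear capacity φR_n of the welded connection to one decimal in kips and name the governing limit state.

Weld metal: throat = 0.707×0.375 = 0.26513 in, L = 2×3.625 = 7.25 in. φR_n = 0.75 × 0.6 × 80 × 0.26513 × 7.25 = 69.2 kips.
Base metal shear (0.625 in plate): yield φR_n = 1.0×0.6×50×0.625×7.25 = 135.9 kips; rupture φR_n = 0.75×0.6×70×0.625×7.25 = 142.7 kips; take 135.9 kips (yield).
Governing: min(69.2, 135.9) = 69.2 kips → weld metal.

69.2 kips (weld metal governs)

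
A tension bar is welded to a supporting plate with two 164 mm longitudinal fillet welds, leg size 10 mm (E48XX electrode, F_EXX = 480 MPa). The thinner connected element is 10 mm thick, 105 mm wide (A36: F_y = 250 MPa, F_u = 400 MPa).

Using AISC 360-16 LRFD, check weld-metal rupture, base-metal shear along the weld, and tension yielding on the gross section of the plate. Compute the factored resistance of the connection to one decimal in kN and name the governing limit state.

236.3 kN (gross-section yield governs)

Weld metal: throat = 0.707×10 = 7.07 mm, L = 2×164 = 328 mm. φR_n = 0.75 × 0.6 × 480 × 7.07 × 328 = 500.9 kN.
Base metal shear (10 mm plate): yield φR_n = 1.0×0.6×250×10×328 = 492.0 kN; rupture φR_n = 0.75×0.6×400×10×328 = 590.4 kN; take 492.0 kN (yield).
Tension yield (gross): A_g = 105×10 = 1050 mm². φR_n = 0.90 × 250 × 1050 = 236.3 kN.
Governing: min(500.9, 492.0, 236.3) = 236.3 kN → gross-section yield.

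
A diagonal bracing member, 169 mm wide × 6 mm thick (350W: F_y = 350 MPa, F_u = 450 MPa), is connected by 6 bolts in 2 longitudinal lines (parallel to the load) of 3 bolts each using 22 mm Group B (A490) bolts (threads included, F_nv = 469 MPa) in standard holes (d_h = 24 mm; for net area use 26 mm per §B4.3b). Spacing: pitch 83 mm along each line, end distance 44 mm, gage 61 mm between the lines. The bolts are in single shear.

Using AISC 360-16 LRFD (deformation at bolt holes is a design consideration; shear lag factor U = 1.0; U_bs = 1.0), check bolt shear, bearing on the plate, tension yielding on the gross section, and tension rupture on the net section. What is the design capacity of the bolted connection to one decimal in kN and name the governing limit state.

Bolt shear: A_b = π(22)²/4 = 380.13 mm². φR_n = 0.75 × 469 × 380.13 × 6 × 1 = 802.3 kN.
Bearing (6 mm plate, F_u = 450 MPa): end bolts L_c = 44 − 24/2 = 32, R_n = min(1.2×32×6×450, 2.4×22×6×450) = 103.68 kN/bolt; interior L_c = 83 − 24 = 59, R_n = 142.56 kN/bolt. φR_n = 0.75 × (2×103.68 + 4×142.56) = 583.2 kN.
Tension yield (gross): A_g = 169×6 = 1014 mm². φR_n = 0.90 × 350 × 1014 = 319.4 kN.
Tension rupture (net): A_n = (169 − 2×26)×6 = 702 mm² (U = 1.0, A_e = A_n). φR_n = 0.75 × 450 × 702 = 236.9 kN.
Governing: min(802.3, 583.2, 319.4, 236.9) = 236.9 kN → net-section rupture.

236.9 kN (net-section rupture governs)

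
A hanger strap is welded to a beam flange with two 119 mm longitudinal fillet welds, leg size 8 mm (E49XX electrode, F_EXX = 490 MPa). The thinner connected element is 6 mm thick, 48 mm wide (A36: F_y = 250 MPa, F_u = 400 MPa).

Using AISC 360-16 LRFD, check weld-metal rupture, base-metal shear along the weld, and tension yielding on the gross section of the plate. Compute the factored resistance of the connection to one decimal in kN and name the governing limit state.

Weld metal: throat = 0.707×8 = 5.656 mm, L = 2×119 = 238 mm. φR_n = 0.75 × 0.6 × 490 × 5.656 × 238 = 296.8 kN.
Base metal shear (6 mm plate): yield φR_n = 1.0×0.6×250×6×238 = 214.2 kN; rupture φR_n = 0.75×0.6×400×6×238 = 257.0 kN; take 214.2 kN (yield).
Tension yield (gross): A_g = 48×6 = 288 mm². φR_n = 0.90 × 250 × 288 = 64.8 kN.
Governing: min(296.8, 214.2, 64.8) = 64.8 kN → gross-section yield.

64.8 kN (gross-section yield governs)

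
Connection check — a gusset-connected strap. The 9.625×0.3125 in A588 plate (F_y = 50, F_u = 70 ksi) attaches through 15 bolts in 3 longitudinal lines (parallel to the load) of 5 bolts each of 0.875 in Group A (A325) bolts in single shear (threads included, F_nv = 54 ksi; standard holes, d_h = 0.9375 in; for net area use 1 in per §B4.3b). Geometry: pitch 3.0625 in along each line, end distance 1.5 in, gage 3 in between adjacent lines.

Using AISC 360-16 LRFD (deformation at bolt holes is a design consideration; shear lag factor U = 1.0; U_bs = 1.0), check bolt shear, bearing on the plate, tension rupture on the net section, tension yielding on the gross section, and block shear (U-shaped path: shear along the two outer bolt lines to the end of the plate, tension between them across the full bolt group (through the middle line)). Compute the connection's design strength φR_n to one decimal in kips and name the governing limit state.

108.7 kips (net-section rupture governs)

Bolt shear: A_b = π(0.875)²/4 = 0.60132 in². φR_n = 0.75 × 54 × 0.60132 × 15 × 1 = 365.3 kips.
Bearing (0.3125 in plate, F_u = 70 ksi): end bolts L_c = 1.5 − 0.9375/2 = 1.03125, R_n = min(1.2×1.03125×0.3125×70, 2.4×0.875×0.3125×70) = 27.07 kips/bolt; interior L_c = 3.0625 − 0.9375 = 2.125, R_n = 45.938 kips/bolt. φR_n = 0.75 × (3×27.07 + 12×45.938) = 474.3 kips.
Tension rupture (net): A_n = (9.625 − 3×1)×0.3125 = 2.0703 in² (U = 1.0, A_e = A_n). φR_n = 0.75 × 70 × 2.0703 = 108.7 kips.
Tension yield (gross): A_g = 9.625×0.3125 = 3.0078 in². φR_n = 0.90 × 50 × 3.0078 = 135.4 kips.
Block shear: shear path 2×[1.5+4×3.0625] = 2×13.75 in, A_gv = 8.5938, A_nv = 2×(13.75 − 4.5×1)×0.3125 = 5.7813 in²; tension across gage: (6 − 2×1)×0.3125 = 1.25 in². R_n = min(0.6×70×5.7813, 0.6×50×8.5938) + 1.0×70×1.25 = min(242.81, 257.81) + 87.5 = 330.31 kips. φR_n = 0.75 × 330.31 = 247.7 kips.
Governing: min(365.3, 474.3, 108.7, 135.4, 247.7) = 108.7 kips → net-section rupture.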